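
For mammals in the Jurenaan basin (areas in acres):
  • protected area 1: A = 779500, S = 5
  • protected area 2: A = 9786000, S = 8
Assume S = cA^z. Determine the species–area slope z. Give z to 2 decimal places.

0.19

Taking logs: ln S = ln c + z ln A, so z = (ln S₂ − ln S₁)/(ln A₂ − ln A₁).
z = ln(8/5) / ln(9786000/779500) = ln(1.6) / ln(12.55) = 0.4700 / 2.5301 = 0.1858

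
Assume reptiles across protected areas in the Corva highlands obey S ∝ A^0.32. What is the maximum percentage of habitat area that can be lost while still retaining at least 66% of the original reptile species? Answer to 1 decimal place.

72.7%

Need (A_new/A_old)^0.32 = 0.66, so A_new/A_old = 0.66^(1/0.32) = 0.66^3.125
ln(A_new/A_old) = ln 0.66 / 0.32 = -0.4155 / 0.32 = -1.2985
A_new/A_old = e^-1.2985 ≈ 0.2729
Fraction that can be lost = 1 − 0.2729 = 0.7271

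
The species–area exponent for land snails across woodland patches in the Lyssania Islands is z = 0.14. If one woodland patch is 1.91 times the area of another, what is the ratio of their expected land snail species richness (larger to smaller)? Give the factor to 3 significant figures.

S₂/S₁ = (A₂/A₁)^z = 1.91^0.14
ln(S₂/S₁) = 0.14 × ln 1.91 = 0.14 × 0.6471 = 0.0906
S₂/S₁ = e^0.0906 ≈ 1.095

1.09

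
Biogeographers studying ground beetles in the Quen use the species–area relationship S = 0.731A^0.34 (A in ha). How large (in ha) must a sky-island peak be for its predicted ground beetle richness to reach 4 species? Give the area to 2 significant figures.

4 = 0.731 × A^0.34  ⇒  A^0.34 = 4/0.731 = 5.472
ln A = ln(5.472) / 0.34 = 1.6996 / 0.34 = 4.9989
A = e^4.9989 ≈ 148.3 ha

150 ha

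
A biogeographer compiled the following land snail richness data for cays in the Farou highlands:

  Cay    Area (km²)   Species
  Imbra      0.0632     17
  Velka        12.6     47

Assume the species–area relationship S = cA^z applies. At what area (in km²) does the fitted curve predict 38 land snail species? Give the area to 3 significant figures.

4.17 km²

z = ln(47/17) / ln(12.6/0.0632) = 1.0169 / 5.2951 = 0.1921
c = 17 / 0.0632^0.1921 = 17 / 0.5884 = 28.89
A = (38/28.89)^(1/0.1921) ⇒ ln A = ln(1.315)/0.1921 = 1.4269
A = e^1.4269 ≈ 4.166 km²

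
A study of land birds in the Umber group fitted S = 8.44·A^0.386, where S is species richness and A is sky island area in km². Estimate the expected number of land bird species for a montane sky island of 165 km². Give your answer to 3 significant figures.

60.6

S = 8.44 × 165^0.386 = 8.44 × 7.177 ≈ 60.57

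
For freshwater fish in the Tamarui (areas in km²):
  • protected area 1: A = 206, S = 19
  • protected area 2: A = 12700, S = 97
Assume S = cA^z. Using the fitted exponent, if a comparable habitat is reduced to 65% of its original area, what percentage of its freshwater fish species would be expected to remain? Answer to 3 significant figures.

z = ln(97/19) / ln(12700/206) = 1.6303 / 4.1215 = 0.3956
S_new/S_old = (A_new/A_old)^z = 0.65^0.3956 = exp(0.3956 × -0.4308) = 0.8433

84.3%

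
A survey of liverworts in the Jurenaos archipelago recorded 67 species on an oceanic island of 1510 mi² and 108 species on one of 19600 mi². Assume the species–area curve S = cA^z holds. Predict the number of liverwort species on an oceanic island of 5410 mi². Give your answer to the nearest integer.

85

z = ln(108/67) / ln(19600/1510) = 0.4774 / 2.5634 = 0.1863
c = 67 / 1510^0.1863 = 67 / 3.909 = 17.14
S₃ = 17.14 × 5410^0.1863 = 17.14 × 4.958 ≈ 84.98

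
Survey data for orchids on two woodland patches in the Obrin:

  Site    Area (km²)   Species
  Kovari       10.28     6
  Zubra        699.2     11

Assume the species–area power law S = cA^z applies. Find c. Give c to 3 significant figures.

z = ln(S₂/S₁) / ln(A₂/A₁) = ln(11/6) / ln(699.2/10.28) = 0.6061 / 4.2197 = 0.1436
c = S₁ / A₁^z = 6 / 10.28^0.1436 = 6 / 1.398 = 4.293

4.29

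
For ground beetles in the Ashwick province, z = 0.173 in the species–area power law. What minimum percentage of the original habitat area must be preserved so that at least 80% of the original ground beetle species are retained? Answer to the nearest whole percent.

28%

Need (A_new/A_old)^0.173 = 0.8, so A_new/A_old = 0.8^(1/0.173) = 0.8^5.78
ln(A_new/A_old) = ln 0.8 / 0.173 = -0.2231 / 0.173 = -1.2898
A_new/A_old = e^-1.2898 ≈ 0.2753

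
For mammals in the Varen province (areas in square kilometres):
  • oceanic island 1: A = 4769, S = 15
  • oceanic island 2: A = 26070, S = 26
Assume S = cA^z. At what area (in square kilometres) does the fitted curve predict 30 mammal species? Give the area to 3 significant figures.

40600 square kilometres

z = ln(26/15) / ln(26070/4769) = 0.5500 / 1.6986 = 0.3238
c = 15 / 4769^0.3238 = 15 / 15.53 = 0.966
A = (30/0.966)^(1/0.3238) ⇒ ln A = ln(31.06)/0.3238 = 10.6105
A = e^10.6105 ≈ 40557 square kilometres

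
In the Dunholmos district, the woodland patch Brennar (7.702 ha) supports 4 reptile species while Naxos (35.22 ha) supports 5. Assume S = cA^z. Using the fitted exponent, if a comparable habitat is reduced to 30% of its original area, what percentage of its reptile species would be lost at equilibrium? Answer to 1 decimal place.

z = ln(5/4) / ln(35.22/7.702) = 0.2231 / 1.5201 = 0.1468
S_new/S_old = (A_new/A_old)^z = 0.3^0.1468 = exp(0.1468 × -1.2040) = 0.838
Fraction lost = 1 − 0.838 = 0.162

16.2%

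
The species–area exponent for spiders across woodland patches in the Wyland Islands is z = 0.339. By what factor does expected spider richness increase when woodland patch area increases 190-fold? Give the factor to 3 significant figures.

S₂/S₁ = (A₂/A₁)^z = 190^0.339
ln(S₂/S₁) = 0.339 × ln 190 = 0.339 × 5.2470 = 1.7787
S₂/S₁ = e^1.7787 ≈ 5.922

5.92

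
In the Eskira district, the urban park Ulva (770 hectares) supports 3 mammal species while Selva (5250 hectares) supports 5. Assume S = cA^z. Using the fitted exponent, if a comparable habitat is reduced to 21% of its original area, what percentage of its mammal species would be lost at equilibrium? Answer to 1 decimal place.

34.0%

z = ln(5/3) / ln(5250/770) = 0.5108 / 1.9196 = 0.2661
S_new/S_old = (A_new/A_old)^z = 0.21^0.2661 = exp(0.2661 × -1.5606) = 0.6601
Fraction lost = 1 − 0.6601 = 0.3399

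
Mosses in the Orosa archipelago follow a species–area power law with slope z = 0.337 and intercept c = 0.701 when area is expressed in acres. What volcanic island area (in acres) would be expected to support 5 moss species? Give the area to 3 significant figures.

340 acres

5 = 0.701 × A^0.337  ⇒  A^0.337 = 5/0.701 = 7.133
ln A = ln(7.133) / 0.337 = 1.9647 / 0.337 = 5.8299
A = e^5.8299 ≈ 340.3 acres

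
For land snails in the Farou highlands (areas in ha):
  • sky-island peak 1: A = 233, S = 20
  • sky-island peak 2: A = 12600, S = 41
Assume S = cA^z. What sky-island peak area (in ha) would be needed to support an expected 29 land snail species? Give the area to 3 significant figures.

1840 ha

z = ln(41/20) / ln(12600/233) = 0.7178 / 3.9904 = 0.1799
c = 20 / 233^0.1799 = 20 / 2.666 = 7.502
A = (29/7.502)^(1/0.1799) ⇒ ln A = ln(3.866)/0.1799 = 7.5165
A = e^7.5165 ≈ 1838 ha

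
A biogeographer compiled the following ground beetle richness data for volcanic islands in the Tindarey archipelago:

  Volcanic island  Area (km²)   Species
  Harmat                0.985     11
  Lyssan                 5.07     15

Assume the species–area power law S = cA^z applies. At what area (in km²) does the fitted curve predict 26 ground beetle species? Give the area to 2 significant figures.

z = ln(15/11) / ln(5.07/0.985) = 0.3102 / 1.6385 = 0.1893
c = 11 / 0.985^0.1893 = 11 / 0.9971 = 11.03
A = (26/11.03)^(1/0.1893) ⇒ ln A = ln(2.357)/0.1893 = 4.5291
A = e^4.5291 ≈ 92.67 km²

93 km²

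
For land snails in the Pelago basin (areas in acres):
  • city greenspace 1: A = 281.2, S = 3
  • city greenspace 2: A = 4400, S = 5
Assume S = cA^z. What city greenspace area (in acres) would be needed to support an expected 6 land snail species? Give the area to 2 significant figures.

z = ln(5/3) / ln(4400/281.2) = 0.5108 / 2.7503 = 0.1857
c = 3 / 281.2^0.1857 = 3 / 2.85 = 1.053
A = (6/1.053)^(1/0.1857) ⇒ ln A = ln(5.7)/0.1857 = 9.3710
A = e^9.3710 ≈ 11743 acres

12000 acres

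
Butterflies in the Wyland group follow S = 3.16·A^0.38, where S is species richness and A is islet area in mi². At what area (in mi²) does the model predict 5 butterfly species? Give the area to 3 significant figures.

5 = 3.16 × A^0.38  ⇒  A^0.38 = 5/3.16 = 1.582
ln A = ln(1.582) / 0.38 = 0.4589 / 0.38 = 1.2075
A = e^1.2075 ≈ 3.345 mi²

3.35 mi²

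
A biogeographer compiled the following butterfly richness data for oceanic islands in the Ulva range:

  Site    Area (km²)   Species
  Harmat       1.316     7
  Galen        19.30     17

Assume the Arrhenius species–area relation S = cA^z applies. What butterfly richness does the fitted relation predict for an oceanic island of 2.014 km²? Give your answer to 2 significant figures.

z = ln(17/7) / ln(19.3/1.316) = 0.8873 / 2.6855 = 0.3304
c = 7 / 1.316^0.3304 = 7 / 1.095 = 6.393
S₃ = 6.393 × 2.014^0.3304 = 6.393 × 1.26 ≈ 8.057

8.1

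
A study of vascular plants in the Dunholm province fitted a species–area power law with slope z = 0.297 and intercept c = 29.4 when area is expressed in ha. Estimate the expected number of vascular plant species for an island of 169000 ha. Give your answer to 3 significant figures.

S = 29.4 × 169000^0.297
ln S = ln 29.4 + 0.297 × ln 169000 = 3.3810 + 0.297 × 12.0377 = 6.9562
S = e^6.9562 ≈ 1050

1050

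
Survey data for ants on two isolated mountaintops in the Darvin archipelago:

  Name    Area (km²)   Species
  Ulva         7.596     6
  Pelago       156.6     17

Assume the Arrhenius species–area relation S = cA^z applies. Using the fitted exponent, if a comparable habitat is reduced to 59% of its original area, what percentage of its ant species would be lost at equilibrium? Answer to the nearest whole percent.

z = ln(17/6) / ln(156.6/7.596) = 1.0415 / 3.0261 = 0.3442
S_new/S_old = (A_new/A_old)^z = 0.59^0.3442 = exp(0.3442 × -0.5276) = 0.8339
Fraction lost = 1 − 0.8339 = 0.1661

17%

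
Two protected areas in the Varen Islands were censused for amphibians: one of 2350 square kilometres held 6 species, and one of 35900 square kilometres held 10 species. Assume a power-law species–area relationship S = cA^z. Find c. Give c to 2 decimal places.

1.40

z = ln(S₂/S₁) / ln(A₂/A₁) = ln(10/6) / ln(35900/2350) = 0.5108 / 2.7263 = 0.1874
c = S₁ / A₁^z = 6 / 2350^0.1874 = 6 / 4.282 = 1.401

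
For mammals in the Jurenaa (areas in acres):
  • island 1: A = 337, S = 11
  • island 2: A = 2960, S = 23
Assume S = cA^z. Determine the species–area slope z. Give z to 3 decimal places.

0.339

Taking logs: ln S = ln c + z ln A, so z = (ln S₂ − ln S₁)/(ln A₂ − ln A₁).
z = ln(23/11) / ln(2960/337) = ln(2.091) / ln(8.783) = 0.7376 / 2.1729 = 0.3395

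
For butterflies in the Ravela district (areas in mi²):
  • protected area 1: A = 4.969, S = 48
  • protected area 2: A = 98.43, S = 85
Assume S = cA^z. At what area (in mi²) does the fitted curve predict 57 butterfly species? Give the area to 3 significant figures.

z = ln(85/48) / ln(98.43/4.969) = 0.5715 / 2.9861 = 0.1914
c = 48 / 4.969^0.1914 = 48 / 1.359 = 35.32
A = (57/35.32)^(1/0.1914) ⇒ ln A = ln(1.614)/0.1914 = 2.5012
A = e^2.5012 ≈ 12.2 mi²

12.2 mi²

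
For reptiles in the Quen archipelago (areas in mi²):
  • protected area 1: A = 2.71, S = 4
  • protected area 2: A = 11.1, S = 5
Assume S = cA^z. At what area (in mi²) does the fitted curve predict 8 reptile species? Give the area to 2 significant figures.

z = ln(5/4) / ln(11.1/2.71) = 0.2231 / 1.4100 = 0.1583
c = 4 / 2.71^0.1583 = 4 / 1.171 = 3.416
A = (8/3.416)^(1/0.1583) ⇒ ln A = ln(2.342)/0.1583 = 5.3768
A = e^5.3768 ≈ 216.3 mi²

220 mi²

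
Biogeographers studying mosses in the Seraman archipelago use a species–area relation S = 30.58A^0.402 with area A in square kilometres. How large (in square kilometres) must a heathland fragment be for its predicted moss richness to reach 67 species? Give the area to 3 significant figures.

7.04 square kilometres

67 = 30.58 × A^0.402  ⇒  A^0.402 = 67/30.58 = 2.191
ln A = ln(2.191) / 0.402 = 0.7843 / 0.402 = 1.9511
A = e^1.9511 ≈ 7.036 square kilometres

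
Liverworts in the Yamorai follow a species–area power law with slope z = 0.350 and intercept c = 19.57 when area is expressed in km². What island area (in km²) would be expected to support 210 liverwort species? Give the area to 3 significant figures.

880 km²

210 = 19.57 × A^0.35  ⇒  A^0.35 = 210/19.57 = 10.73
ln A = ln(10.73) / 0.35 = 2.3731 / 0.35 = 6.7803
A = e^6.7803 ≈ 880.3 km²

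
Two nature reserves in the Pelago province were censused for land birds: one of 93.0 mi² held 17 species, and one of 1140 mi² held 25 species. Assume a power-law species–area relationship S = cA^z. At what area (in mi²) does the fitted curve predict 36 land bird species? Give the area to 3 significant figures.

12200 mi²

z = ln(25/17) / ln(1140/93) = 0.3857 / 2.5062 = 0.1539
c = 17 / 93^0.1539 = 17 / 2.009 = 8.463
A = (36/8.463)^(1/0.1539) ⇒ ln A = ln(4.254)/0.1539 = 9.4084
A = e^9.4084 ≈ 12190 mi²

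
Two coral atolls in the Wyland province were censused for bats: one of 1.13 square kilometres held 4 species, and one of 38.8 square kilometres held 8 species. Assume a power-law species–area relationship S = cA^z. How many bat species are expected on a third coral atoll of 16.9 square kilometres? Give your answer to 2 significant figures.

z = ln(8/4) / ln(38.8/1.13) = 0.6931 / 3.5362 = 0.1960
c = 4 / 1.13^0.1960 = 4 / 1.024 = 3.905
S₃ = 3.905 × 16.9^0.1960 = 3.905 × 1.741 ≈ 6.797

6.8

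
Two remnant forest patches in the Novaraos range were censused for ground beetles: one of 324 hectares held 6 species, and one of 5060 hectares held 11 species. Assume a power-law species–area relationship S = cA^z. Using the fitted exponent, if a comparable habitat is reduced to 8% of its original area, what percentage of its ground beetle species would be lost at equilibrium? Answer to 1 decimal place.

z = ln(11/6) / ln(5060/324) = 0.6061 / 2.7484 = 0.2205
S_new/S_old = (A_new/A_old)^z = 0.08^0.2205 = exp(0.2205 × -2.5257) = 0.5729
Fraction lost = 1 − 0.5729 = 0.4271

42.7%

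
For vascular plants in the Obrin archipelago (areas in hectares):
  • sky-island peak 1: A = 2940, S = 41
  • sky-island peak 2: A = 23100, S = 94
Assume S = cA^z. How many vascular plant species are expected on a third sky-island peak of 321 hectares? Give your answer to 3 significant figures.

z = ln(94/41) / ln(23100/2940) = 0.8297 / 2.0614 = 0.4025
c = 41 / 2940^0.4025 = 41 / 24.89 = 1.647
S₃ = 1.647 × 321^0.4025 = 1.647 × 10.21 ≈ 16.81

16.8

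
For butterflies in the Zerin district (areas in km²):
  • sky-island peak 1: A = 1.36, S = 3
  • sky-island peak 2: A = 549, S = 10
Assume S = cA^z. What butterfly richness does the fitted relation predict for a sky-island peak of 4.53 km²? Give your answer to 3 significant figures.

3.82

z = ln(10/3) / ln(549/1.36) = 1.2040 / 6.0006 = 0.2006
c = 3 / 1.36^0.2006 = 3 / 1.064 = 2.821
S₃ = 2.821 × 4.53^0.2006 = 2.821 × 1.354 ≈ 3.819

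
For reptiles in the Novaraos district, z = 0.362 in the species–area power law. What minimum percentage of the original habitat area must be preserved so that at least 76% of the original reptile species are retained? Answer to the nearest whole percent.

47%

Need (A_new/A_old)^0.362 = 0.76, so A_new/A_old = 0.76^(1/0.362) = 0.76^2.762
ln(A_new/A_old) = ln 0.76 / 0.362 = -0.2744 / 0.362 = -0.7581
A_new/A_old = e^-0.7581 ≈ 0.4685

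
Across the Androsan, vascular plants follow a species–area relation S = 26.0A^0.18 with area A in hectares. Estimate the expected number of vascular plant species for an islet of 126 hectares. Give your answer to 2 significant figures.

S = 26 × 126^0.18 = 26 × 2.388 ≈ 62.09

62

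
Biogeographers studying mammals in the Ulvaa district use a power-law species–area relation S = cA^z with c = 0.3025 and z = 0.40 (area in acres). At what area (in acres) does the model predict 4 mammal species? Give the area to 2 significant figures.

640 acres

4 = 0.3025 × A^0.4  ⇒  A^0.4 = 4/0.3025 = 13.22
ln A = ln(13.22) / 0.4 = 2.5820 / 0.4 = 6.4549
A = e^6.4549 ≈ 635.8 acres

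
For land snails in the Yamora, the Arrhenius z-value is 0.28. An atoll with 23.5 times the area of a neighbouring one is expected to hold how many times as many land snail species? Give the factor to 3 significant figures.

2.42

S₂/S₁ = (A₂/A₁)^z = 23.5^0.28
ln(S₂/S₁) = 0.28 × ln 23.5 = 0.28 × 3.1570 = 0.8840
S₂/S₁ = e^0.8840 ≈ 2.42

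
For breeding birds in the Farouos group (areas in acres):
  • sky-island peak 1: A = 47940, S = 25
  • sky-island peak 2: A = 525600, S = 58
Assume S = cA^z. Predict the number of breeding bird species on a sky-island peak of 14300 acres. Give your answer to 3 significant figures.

z = ln(58/25) / ln(525600/47940) = 0.8416 / 2.3946 = 0.3514
c = 25 / 47940^0.3514 = 25 / 44.16 = 0.5661
S₃ = 0.5661 × 14300^0.3514 = 0.5661 × 28.87 ≈ 16.34

16.3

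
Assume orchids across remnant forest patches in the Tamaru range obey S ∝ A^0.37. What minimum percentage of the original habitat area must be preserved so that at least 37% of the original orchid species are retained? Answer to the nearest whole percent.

7%

Need (A_new/A_old)^0.37 = 0.37, so A_new/A_old = 0.37^(1/0.37) = 0.37^2.703
ln(A_new/A_old) = ln 0.37 / 0.37 = -0.9943 / 0.37 = -2.6872
A_new/A_old = e^-2.6872 ≈ 0.06807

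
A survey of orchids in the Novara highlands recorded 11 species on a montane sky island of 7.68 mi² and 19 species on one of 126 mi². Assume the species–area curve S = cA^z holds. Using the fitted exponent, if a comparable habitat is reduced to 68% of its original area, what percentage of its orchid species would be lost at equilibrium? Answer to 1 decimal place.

z = ln(19/11) / ln(126/7.68) = 0.5465 / 2.7977 = 0.1954
S_new/S_old = (A_new/A_old)^z = 0.68^0.1954 = exp(0.1954 × -0.3857) = 0.9274
Fraction lost = 1 − 0.9274 = 0.07257

7.3%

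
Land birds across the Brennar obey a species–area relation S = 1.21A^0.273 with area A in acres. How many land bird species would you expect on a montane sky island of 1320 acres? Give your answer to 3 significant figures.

8.60

S = 1.21 × 1320^0.273
ln S = ln 1.21 + 0.273 × ln 1320 = 0.1906 + 0.273 × 7.1854 = 2.1522
S = e^2.1522 ≈ 8.604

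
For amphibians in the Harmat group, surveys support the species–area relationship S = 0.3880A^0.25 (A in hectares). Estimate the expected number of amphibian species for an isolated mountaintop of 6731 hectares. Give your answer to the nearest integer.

S = 0.388 × 6731^0.25
ln S = ln 0.388 + 0.25 × ln 6731 = -0.9467 + 0.25 × 8.8145 = 1.2569
S = e^1.2569 ≈ 3.514

4 species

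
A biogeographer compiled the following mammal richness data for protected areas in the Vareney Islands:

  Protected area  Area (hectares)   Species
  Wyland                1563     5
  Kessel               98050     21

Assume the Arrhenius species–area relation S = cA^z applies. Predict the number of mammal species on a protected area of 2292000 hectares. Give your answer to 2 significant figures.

z = ln(21/5) / ln(98050/1563) = 1.4351 / 4.1389 = 0.3467
c = 5 / 1563^0.3467 = 5 / 12.81 = 0.3904
S₃ = 0.3904 × 2292000^0.3467 = 0.3904 × 160.4 ≈ 62.63

63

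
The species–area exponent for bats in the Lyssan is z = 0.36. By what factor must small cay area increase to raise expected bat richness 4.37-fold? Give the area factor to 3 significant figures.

(A₂/A₁)^0.36 = 4.37, so A₂/A₁ = 4.37^(1/0.36) = 4.37^2.778
ln(A₂/A₁) = ln 4.37 / 0.36 = 1.4748 / 0.36 = 4.0966
A₂/A₁ = e^4.0966 ≈ 60.13

60.1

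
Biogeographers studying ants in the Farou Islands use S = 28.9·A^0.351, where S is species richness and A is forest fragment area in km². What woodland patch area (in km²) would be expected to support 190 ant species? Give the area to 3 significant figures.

214 km²

190 = 28.9 × A^0.351  ⇒  A^0.351 = 190/28.9 = 6.574
ln A = ln(6.574) / 0.351 = 1.8832 / 0.351 = 5.3652
A = e^5.3652 ≈ 213.8 km²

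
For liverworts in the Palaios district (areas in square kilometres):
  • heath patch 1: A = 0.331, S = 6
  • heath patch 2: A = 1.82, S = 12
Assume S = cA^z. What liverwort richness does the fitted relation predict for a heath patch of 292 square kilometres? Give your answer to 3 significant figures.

z = ln(12/6) / ln(1.82/0.331) = 0.6931 / 1.7045 = 0.4067
c = 6 / 0.331^0.4067 = 6 / 0.6379 = 9.406
S₃ = 9.406 × 292^0.4067 = 9.406 × 10.06 ≈ 94.62

94.6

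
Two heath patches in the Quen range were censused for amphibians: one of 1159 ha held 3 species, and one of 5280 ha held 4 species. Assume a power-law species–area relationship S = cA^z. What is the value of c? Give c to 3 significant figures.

z = ln(S₂/S₁) / ln(A₂/A₁) = ln(4/3) / ln(5280/1159) = 0.2877 / 1.5164 = 0.1897
c = S₁ / A₁^z = 3 / 1159^0.1897 = 3 / 3.813 = 0.7867

0.787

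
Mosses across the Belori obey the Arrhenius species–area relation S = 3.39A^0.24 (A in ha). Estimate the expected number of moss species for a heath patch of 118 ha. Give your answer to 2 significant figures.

S = 3.39 × 118^0.24 = 3.39 × 3.142 ≈ 10.65

11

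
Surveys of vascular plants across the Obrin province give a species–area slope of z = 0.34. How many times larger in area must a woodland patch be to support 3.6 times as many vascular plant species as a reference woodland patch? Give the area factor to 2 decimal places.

(A₂/A₁)^0.34 = 3.6, so A₂/A₁ = 3.6^(1/0.34) = 3.6^2.941
ln(A₂/A₁) = ln 3.6 / 0.34 = 1.2809 / 0.34 = 3.7675
A₂/A₁ = e^3.7675 ≈ 43.27

43.27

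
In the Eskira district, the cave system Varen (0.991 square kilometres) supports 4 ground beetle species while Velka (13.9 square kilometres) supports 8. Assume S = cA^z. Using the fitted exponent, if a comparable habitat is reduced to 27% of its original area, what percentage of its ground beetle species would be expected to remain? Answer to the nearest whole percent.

z = ln(8/4) / ln(13.9/0.991) = 0.6931 / 2.6409 = 0.2625
S_new/S_old = (A_new/A_old)^z = 0.27^0.2625 = exp(0.2625 × -1.3093) = 0.7092

71%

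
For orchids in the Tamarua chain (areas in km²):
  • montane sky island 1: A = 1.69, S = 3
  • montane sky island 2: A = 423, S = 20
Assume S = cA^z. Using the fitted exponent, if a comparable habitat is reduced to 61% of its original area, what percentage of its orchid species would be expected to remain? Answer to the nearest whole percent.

z = ln(20/3) / ln(423/1.69) = 1.8971 / 5.5226 = 0.3435
S_new/S_old = (A_new/A_old)^z = 0.61^0.3435 = exp(0.3435 × -0.4943) = 0.8438

84%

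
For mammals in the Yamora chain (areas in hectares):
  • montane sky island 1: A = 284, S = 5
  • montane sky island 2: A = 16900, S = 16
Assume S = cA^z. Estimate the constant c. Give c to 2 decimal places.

z = ln(S₂/S₁) / ln(A₂/A₁) = ln(16/5) / ln(16900/284) = 1.1632 / 4.0861 = 0.2847
c = S₁ / A₁^z = 5 / 284^0.2847 = 5 / 4.993 = 1.001

1.00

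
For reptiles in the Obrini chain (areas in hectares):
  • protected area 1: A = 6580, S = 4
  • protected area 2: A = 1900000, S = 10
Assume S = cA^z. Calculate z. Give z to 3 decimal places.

0.162

Taking logs: ln S = ln c + z ln A, so z = (ln S₂ − ln S₁)/(ln A₂ − ln A₁).
z = ln(10/4) / ln(1900000/6580) = ln(2.5) / ln(288.8) = 0.9163 / 5.6656 = 0.1617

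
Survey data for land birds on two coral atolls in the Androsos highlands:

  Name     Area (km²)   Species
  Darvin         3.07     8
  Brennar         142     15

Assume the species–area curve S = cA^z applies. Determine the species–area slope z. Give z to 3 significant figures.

Taking logs: ln S = ln c + z ln A, so z = (ln S₂ − ln S₁)/(ln A₂ − ln A₁).
z = ln(15/8) / ln(142/3.07) = ln(1.875) / ln(46.25) = 0.6286 / 3.8341 = 0.1639

0.164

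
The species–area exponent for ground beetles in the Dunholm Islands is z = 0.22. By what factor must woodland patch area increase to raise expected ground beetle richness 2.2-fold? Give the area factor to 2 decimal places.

36.01

(A₂/A₁)^0.22 = 2.2, so A₂/A₁ = 2.2^(1/0.22) = 2.2^4.545
ln(A₂/A₁) = ln 2.2 / 0.22 = 0.7885 / 0.22 = 3.5839
A₂/A₁ = e^3.5839 ≈ 36.01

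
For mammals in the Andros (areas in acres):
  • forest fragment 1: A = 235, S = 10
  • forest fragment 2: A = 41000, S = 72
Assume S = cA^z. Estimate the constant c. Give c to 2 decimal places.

1.24

z = ln(S₂/S₁) / ln(A₂/A₁) = ln(72/10) / ln(41000/235) = 1.9741 / 5.1617 = 0.3824
c = S₁ / A₁^z = 10 / 235^0.3824 = 10 / 8.069 = 1.239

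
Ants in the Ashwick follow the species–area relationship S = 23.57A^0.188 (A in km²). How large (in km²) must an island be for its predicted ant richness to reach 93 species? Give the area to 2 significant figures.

1500 km²

93 = 23.57 × A^0.188  ⇒  A^0.188 = 93/23.57 = 3.946
ln A = ln(3.946) / 0.188 = 1.3726 / 0.188 = 7.3012
A = e^7.3012 ≈ 1482 km²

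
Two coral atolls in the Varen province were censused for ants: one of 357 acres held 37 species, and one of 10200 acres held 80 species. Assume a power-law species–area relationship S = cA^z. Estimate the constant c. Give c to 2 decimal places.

9.57

z = ln(S₂/S₁) / ln(A₂/A₁) = ln(80/37) / ln(10200/357) = 0.7711 / 3.3524 = 0.2300
c = S₁ / A₁^z = 37 / 357^0.2300 = 37 / 3.865 = 9.573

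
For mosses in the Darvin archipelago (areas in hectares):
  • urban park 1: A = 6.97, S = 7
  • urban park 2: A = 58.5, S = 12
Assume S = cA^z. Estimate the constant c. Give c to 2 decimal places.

z = ln(S₂/S₁) / ln(A₂/A₁) = ln(12/7) / ln(58.5/6.97) = 0.5390 / 2.1274 = 0.2534
c = S₁ / A₁^z = 7 / 6.97^0.2534 = 7 / 1.635 = 4.28

4.28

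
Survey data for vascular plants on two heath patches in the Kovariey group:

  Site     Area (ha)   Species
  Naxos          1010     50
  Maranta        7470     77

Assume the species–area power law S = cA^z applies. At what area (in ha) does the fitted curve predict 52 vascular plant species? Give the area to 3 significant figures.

z = ln(77/50) / ln(7470/1010) = 0.4318 / 2.0009 = 0.2158
c = 50 / 1010^0.2158 = 50 / 4.449 = 11.24
A = (52/11.24)^(1/0.2158) ⇒ ln A = ln(4.627)/0.2158 = 7.0995
A = e^7.0995 ≈ 1211 ha

1210 ha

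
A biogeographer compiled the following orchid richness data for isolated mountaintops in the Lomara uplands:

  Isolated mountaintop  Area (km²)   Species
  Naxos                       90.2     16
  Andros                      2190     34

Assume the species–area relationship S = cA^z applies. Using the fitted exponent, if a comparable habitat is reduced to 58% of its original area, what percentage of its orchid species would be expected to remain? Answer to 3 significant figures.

87.9%

z = ln(34/16) / ln(2190/90.2) = 0.7538 / 3.1896 = 0.2363
S_new/S_old = (A_new/A_old)^z = 0.58^0.2363 = exp(0.2363 × -0.5447) = 0.8792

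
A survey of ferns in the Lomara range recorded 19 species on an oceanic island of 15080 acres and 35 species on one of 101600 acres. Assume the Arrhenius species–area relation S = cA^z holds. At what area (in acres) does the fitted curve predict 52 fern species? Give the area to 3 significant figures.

350000 acres

z = ln(35/19) / ln(101600/15080) = 0.6109 / 1.9077 = 0.3202
c = 19 / 15080^0.3202 = 19 / 21.78 = 0.8723
A = (52/0.8723)^(1/0.3202) ⇒ ln A = ln(59.61)/0.3202 = 12.7651
A = e^12.7651 ≈ 349778 acres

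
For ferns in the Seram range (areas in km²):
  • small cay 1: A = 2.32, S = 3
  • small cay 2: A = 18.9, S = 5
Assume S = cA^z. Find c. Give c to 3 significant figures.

z = ln(S₂/S₁) / ln(A₂/A₁) = ln(5/3) / ln(18.9/2.32) = 0.5108 / 2.0976 = 0.2435
c = S₁ / A₁^z = 3 / 2.32^0.2435 = 3 / 1.227 = 2.444

2.44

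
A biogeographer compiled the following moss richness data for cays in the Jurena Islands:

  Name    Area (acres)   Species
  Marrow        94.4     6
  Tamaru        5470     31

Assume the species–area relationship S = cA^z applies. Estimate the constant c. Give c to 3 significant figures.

z = ln(S₂/S₁) / ln(A₂/A₁) = ln(31/6) / ln(5470/94.4) = 1.6422 / 4.0595 = 0.4045
c = S₁ / A₁^z = 6 / 94.4^0.4045 = 6 / 6.294 = 0.9532

0.953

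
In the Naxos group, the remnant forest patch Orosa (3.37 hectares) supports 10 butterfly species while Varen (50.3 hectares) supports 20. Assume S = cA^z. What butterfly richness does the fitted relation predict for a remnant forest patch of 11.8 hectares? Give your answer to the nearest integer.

14

z = ln(20/10) / ln(50.3/3.37) = 0.6931 / 2.7031 = 0.2564
c = 10 / 3.37^0.2564 = 10 / 1.366 = 7.323
S₃ = 7.323 × 11.8^0.2564 = 7.323 × 1.883 ≈ 13.79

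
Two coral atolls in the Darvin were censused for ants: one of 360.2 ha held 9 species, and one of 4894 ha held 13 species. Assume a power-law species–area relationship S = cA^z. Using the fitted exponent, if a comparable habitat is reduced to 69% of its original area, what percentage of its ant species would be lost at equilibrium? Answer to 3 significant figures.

z = ln(13/9) / ln(4894/360.2) = 0.3677 / 2.6091 = 0.1409
S_new/S_old = (A_new/A_old)^z = 0.69^0.1409 = exp(0.1409 × -0.3711) = 0.949
Fraction lost = 1 − 0.949 = 0.05095

5.10%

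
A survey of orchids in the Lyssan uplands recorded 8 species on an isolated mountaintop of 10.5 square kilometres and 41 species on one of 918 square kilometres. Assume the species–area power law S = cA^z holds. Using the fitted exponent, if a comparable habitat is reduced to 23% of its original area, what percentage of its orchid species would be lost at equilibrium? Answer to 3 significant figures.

z = ln(41/8) / ln(918/10.5) = 1.6341 / 4.4708 = 0.3655
S_new/S_old = (A_new/A_old)^z = 0.23^0.3655 = exp(0.3655 × -1.4697) = 0.5844
Fraction lost = 1 − 0.5844 = 0.4156

41.6%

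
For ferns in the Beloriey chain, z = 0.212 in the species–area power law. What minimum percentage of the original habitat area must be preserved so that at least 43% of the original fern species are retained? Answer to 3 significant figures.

1.87%

Need (A_new/A_old)^0.212 = 0.43, so A_new/A_old = 0.43^(1/0.212) = 0.43^4.717
ln(A_new/A_old) = ln 0.43 / 0.212 = -0.8440 / 0.212 = -3.9810
A_new/A_old = e^-3.9810 ≈ 0.01867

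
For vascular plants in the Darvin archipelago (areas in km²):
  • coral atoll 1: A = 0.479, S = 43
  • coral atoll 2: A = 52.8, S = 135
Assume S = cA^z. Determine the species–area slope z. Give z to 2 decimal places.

0.24

Taking logs: ln S = ln c + z ln A, so z = (ln S₂ − ln S₁)/(ln A₂ − ln A₁).
z = ln(135/43) / ln(52.8/0.479) = ln(3.14) / ln(110.2) = 1.1441 / 4.7026 = 0.2433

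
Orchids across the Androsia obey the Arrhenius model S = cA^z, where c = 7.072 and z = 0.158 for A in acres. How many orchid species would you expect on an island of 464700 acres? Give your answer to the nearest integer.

S = 7.072 × 464700^0.158 = 7.072 × 7.86 ≈ 55.58

56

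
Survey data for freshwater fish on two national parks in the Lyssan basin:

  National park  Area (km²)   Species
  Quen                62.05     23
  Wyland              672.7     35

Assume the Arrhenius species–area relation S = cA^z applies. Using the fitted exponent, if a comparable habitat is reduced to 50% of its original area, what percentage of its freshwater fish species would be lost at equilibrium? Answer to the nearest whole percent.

11%

z = ln(35/23) / ln(672.7/62.05) = 0.4199 / 2.3834 = 0.1762
S_new/S_old = (A_new/A_old)^z = 0.5^0.1762 = exp(0.1762 × -0.6931) = 0.8851
Fraction lost = 1 − 0.8851 = 0.1149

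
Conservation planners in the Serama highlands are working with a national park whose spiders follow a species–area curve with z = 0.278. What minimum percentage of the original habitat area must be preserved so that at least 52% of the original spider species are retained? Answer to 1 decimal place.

Need (A_new/A_old)^0.278 = 0.52, so A_new/A_old = 0.52^(1/0.278) = 0.52^3.597
ln(A_new/A_old) = ln 0.52 / 0.278 = -0.6539 / 0.278 = -2.3523
A_new/A_old = e^-2.3523 ≈ 0.09515

9.5%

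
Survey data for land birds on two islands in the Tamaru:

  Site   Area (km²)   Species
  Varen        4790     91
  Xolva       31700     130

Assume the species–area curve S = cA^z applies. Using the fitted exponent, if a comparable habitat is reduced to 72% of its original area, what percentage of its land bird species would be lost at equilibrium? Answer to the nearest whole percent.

z = ln(130/91) / ln(31700/4790) = 0.3567 / 1.8898 = 0.1887
S_new/S_old = (A_new/A_old)^z = 0.72^0.1887 = exp(0.1887 × -0.3285) = 0.9399
Fraction lost = 1 − 0.9399 = 0.06012

6%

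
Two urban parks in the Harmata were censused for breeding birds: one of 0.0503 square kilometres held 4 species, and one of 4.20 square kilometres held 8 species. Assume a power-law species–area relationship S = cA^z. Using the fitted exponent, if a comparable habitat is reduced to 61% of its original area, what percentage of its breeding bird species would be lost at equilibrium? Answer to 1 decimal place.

z = ln(8/4) / ln(4.2/0.0503) = 0.6931 / 4.4248 = 0.1566
S_new/S_old = (A_new/A_old)^z = 0.61^0.1566 = exp(0.1566 × -0.4943) = 0.9255
Fraction lost = 1 − 0.9255 = 0.07451

7.5%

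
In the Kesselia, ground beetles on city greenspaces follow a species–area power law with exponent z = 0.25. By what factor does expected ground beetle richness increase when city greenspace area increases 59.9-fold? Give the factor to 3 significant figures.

S₂/S₁ = (A₂/A₁)^z = 59.9^0.25
ln(S₂/S₁) = 0.25 × ln 59.9 = 0.25 × 4.0927 = 1.0232
S₂/S₁ = e^1.0232 ≈ 2.782

2.78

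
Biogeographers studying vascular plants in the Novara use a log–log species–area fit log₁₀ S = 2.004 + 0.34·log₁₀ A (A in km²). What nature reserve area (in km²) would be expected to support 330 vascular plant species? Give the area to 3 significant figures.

330 = 100.9 × A^0.34  ⇒  A^0.34 = 330/100.9 = 3.27
ln A = ln(3.27) / 0.34 = 1.1847 / 0.34 = 3.4844
A = e^3.4844 ≈ 32.6 km²

32.6 km²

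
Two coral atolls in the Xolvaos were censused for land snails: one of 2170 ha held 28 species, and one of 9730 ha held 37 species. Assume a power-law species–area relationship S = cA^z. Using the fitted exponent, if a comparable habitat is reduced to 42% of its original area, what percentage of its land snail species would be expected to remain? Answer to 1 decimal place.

85.1%

z = ln(37/28) / ln(9730/2170) = 0.2787 / 1.5005 = 0.1857
S_new/S_old = (A_new/A_old)^z = 0.42^0.1857 = exp(0.1857 × -0.8675) = 0.8512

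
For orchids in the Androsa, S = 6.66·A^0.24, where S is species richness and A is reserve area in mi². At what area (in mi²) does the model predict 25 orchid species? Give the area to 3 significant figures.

248 mi²

25 = 6.66 × A^0.24  ⇒  A^0.24 = 25/6.66 = 3.754
ln A = ln(3.754) / 0.24 = 1.3228 / 0.24 = 5.5115
A = e^5.5115 ≈ 247.5 mi²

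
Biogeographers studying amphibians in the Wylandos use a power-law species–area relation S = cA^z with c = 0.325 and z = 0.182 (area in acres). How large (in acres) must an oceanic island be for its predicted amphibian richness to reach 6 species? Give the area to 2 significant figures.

9100000 acres

6 = 0.325 × A^0.182  ⇒  A^0.182 = 6/0.325 = 18.46
ln A = ln(18.46) / 0.182 = 2.9157 / 0.182 = 16.0203
A = e^16.0203 ≈ 9068091 acres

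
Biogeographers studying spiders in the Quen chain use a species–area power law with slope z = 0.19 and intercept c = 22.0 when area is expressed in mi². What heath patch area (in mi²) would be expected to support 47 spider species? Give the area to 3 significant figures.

54.3 mi²

47 = 22 × A^0.19  ⇒  A^0.19 = 47/22 = 2.136
ln A = ln(2.136) / 0.19 = 0.7591 / 0.19 = 3.9953
A = e^3.9953 ≈ 54.34 mi²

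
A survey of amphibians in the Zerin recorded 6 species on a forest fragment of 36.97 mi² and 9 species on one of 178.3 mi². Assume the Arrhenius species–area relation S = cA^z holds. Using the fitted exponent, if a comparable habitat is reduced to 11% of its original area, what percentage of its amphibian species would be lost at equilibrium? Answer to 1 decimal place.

z = ln(9/6) / ln(178.3/36.97) = 0.4055 / 1.5734 = 0.2577
S_new/S_old = (A_new/A_old)^z = 0.11^0.2577 = exp(0.2577 × -2.2073) = 0.5662
Fraction lost = 1 − 0.5662 = 0.4338

43.4%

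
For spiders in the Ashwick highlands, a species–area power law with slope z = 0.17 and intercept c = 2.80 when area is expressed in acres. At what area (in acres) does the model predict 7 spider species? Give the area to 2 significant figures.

220 acres

7 = 2.8 × A^0.17  ⇒  A^0.17 = 7/2.8 = 2.5
ln A = ln(2.5) / 0.17 = 0.9163 / 0.17 = 5.3899
A = e^5.3899 ≈ 219.2 acres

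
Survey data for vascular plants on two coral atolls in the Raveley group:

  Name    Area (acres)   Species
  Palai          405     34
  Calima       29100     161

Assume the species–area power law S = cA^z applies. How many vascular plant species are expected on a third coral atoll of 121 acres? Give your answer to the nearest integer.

z = ln(161/34) / ln(29100/405) = 1.5550 / 4.2746 = 0.3638
c = 34 / 405^0.3638 = 34 / 8.883 = 3.828
S₃ = 3.828 × 121^0.3638 = 3.828 × 5.724 ≈ 21.91

22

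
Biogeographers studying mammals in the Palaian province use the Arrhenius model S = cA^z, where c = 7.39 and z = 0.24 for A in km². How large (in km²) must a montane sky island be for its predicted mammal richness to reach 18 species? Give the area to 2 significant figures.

18 = 7.39 × A^0.24  ⇒  A^0.24 = 18/7.39 = 2.436
ln A = ln(2.436) / 0.24 = 0.8902 / 0.24 = 3.7094
A = e^3.7094 ≈ 40.83 km²

41 km²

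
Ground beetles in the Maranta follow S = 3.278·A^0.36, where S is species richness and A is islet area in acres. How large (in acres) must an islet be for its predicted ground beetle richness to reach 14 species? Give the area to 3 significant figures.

56.4 acres

14 = 3.278 × A^0.36  ⇒  A^0.36 = 14/3.278 = 4.271
ln A = ln(4.271) / 0.36 = 1.4518 / 0.36 = 4.0328
A = e^4.0328 ≈ 56.42 acres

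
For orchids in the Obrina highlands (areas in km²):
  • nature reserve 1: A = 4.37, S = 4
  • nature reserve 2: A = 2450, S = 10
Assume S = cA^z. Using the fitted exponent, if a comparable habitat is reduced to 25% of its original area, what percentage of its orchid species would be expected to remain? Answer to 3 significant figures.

z = ln(10/4) / ln(2450/4.37) = 0.9163 / 6.3291 = 0.1448
S_new/S_old = (A_new/A_old)^z = 0.25^0.1448 = exp(0.1448 × -1.3863) = 0.8182

81.8%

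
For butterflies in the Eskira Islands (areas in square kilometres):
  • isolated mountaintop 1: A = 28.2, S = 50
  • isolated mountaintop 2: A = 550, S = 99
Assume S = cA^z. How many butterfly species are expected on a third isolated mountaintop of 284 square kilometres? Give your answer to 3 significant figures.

z = ln(99/50) / ln(550/28.2) = 0.6831 / 2.9706 = 0.2300
c = 50 / 28.2^0.2300 = 50 / 2.155 = 23.2
S₃ = 23.2 × 284^0.2300 = 23.2 × 3.666 ≈ 85.04

85.0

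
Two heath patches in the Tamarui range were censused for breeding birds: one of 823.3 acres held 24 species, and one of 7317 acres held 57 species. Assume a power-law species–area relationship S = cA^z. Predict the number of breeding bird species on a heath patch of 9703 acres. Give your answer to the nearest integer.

z = ln(57/24) / ln(7317/823.3) = 0.8650 / 2.1846 = 0.3959
c = 24 / 823.3^0.3959 = 24 / 14.27 = 1.682
S₃ = 1.682 × 9703^0.3959 = 1.682 × 37.9 ≈ 63.74

64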